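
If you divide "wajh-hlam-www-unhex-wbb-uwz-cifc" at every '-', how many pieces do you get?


Input string: 'wajh-hlam-www-unhex-wbb-uwz-cifc'
Delimiter: '-'
Split result: 'wajh', 'hlam', 'www', 'unhex', 'wbb', 'uwz', 'cifc'
Number of parts: 7


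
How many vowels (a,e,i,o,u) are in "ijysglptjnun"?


Input string: 'ijysglptjnun'
Operation: count vowels (a, e, i, o, u)
Scan: s[0]='i' (vowel), s[1]='j', s[2]='y', s[3]='s', s[4]='g', s[5]='l', s[6]='p', s[7]='t', s[8]='j', s[9]='n', s[10]='u' (vowel), s[11]='n'
Vowels found: 2
Result: 2


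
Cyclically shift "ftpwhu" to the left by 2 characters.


Input: 'ftpwhu', shift = 2
Operation: split at index 2 and swap parts
Front part s[0:2] = 'ft'
Back part s[2:] = 'pwhu'
Rotated = back + front = 'pwhu' + 'ft'
Result: pwhuft


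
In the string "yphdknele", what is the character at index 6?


Input string: 'yphdknele'
Operation: get character at index 6
Index mapping: s[0]='y', s[1]='p', s[2]='h', s[3]='d', s[4]='k', s[5]='n', s[6]='e'
Result: 'e'


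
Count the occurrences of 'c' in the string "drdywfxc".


Input string: 'drdywfxc'
Target character: 'c'
Scan each position: s[7]='c'
Matches found at indices: 7
Total: 1


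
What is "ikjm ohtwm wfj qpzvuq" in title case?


Input string: 'ikjm ohtwm wfj qpzvuq'
Operation: capitalize first letter of each word
Word transformations: 'ikjm'->'Ikjm', 'ohtwm'->'Ohtwm', 'wfj'->'Wfj', 'qpzvuq'->'Qpzvuq'
Result: Ikjm Ohtwm Wfj Qpzvuq


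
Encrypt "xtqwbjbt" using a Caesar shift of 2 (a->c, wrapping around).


Input: 'xtqwbjbt', shift = 2
Operation: for each letter, (position + 2) mod 26
Mapping: 'x'(23+2=25)->'z', 't'(19+2=21)->'v', 'q'(16+2=18)->'s', 'w'(22+2=24)->'y', 'b'(1+2=3)->'d', 'j'(9+2=11)->'l', 'b'(1+2=3)->'d', 't'(19+2=21)->'v'
Result: zvsydldv


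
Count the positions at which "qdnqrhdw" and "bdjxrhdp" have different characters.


String 1: 'qdnqrhdw'
String 2: 'bdjxrhdp'
Compare each position: pos 0: 'q'!='b', pos 1: 'd'=='d', pos 2: 'n'!='j', pos 3: 'q'!='x', pos 4: 'r'=='r', pos 5: 'h'=='h', pos 6: 'd'=='d', pos 7: 'w'!='p'
Differing positions: 4
Hamming distance: 4


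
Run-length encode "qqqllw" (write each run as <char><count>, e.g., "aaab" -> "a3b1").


Input: 'qqqllw'
Operation: identify consecutive runs
Runs: 'qqq' -> q3, 'll' -> l2, 'w' -> w1
Encoded: q3l2w1


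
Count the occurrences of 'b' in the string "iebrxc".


Input string: 'iebrxc'
Target character: 'b'
Scan each position: s[2]='b'
Matches found at indices: 2
Total: 1


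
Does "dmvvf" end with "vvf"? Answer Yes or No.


Input string: 'dmvvf'
Suffix to check: 'vvf'
Last 3 characters of input: 'vvf'
Match: True
Result: Yes


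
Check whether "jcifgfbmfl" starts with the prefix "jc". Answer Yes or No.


Input string: 'jcifgfbmfl'
Prefix to check: 'jc'
First 2 characters of input: 'jc'
Match: True
Result: Yes


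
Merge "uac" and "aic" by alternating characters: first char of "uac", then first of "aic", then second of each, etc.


String 1: 'uac'
String 2: 'aic'
Operation: alternate characters
Pairs: 'u'+'a', 'a'+'i', 'c'+'c'
Result: uaaicc


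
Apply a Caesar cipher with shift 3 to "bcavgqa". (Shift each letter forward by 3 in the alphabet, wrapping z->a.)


Input: 'bcavgqa', shift = 3
Operation: for each letter, (position + 3) mod 26
Mapping: 'b'(1+3=4)->'e', 'c'(2+3=5)->'f', 'a'(0+3=3)->'d', 'v'(21+3=24)->'y', 'g'(6+3=9)->'j', 'q'(16+3=19)->'t', 'a'(0+3=3)->'d'
Result: efdyjtd


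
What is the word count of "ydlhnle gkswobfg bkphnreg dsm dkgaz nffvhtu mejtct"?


Input string: 'ydlhnle gkswobfg bkphnreg dsm dkgaz nffvhtu mejtct'
Operation: split by spaces
Words found: 'ydlhnle', 'gkswobfg', 'bkphnreg', 'dsm', 'dkgaz', 'nffvhtu', 'mejtct'
Word count: 7


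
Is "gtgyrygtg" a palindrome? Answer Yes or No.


Input string: 'gtgyrygtg'
Reversed: 'gtgyrygtg'
Compare pairs: s[0]='g' vs s[8]='g' (match), s[1]='t' vs s[7]='t' (match), s[2]='g' vs s[6]='g' (match), s[3]='y' vs s[5]='y' (match)
Palindrome: Yes


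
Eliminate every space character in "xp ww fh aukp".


Input string: 'xp ww fh aukp'
Operation: remove all spaces
Words: 'xp', 'ww', 'fh', 'aukp'
Join without spaces: xpwwfhaukp


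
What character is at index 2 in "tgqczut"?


Input string: 'tgqczut'
Operation: get character at index 2
Index mapping: s[0]='t', s[1]='g', s[2]='q'
Result: 'q'


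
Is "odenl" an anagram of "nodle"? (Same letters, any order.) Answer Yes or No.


String 1: 'nodle' -> sorted: 'delno'
String 2: 'odenl' -> sorted: 'delno'
Compare sorted forms: 'delno' == 'delno'
Anagram: Yes


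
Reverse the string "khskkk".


Input string: 'khskkk'
Operation: reverse character order
Original order: 'k' -> 'h' -> 's' -> 'k' -> 'k' -> 'k'
Reversed order: 'k' -> 'k' -> 'k' -> 's' -> 'h' -> 'k'
Result: kkkshk


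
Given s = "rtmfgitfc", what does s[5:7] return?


Input string: 'rtmfgitfc'
Operation: slice [5:7]
Extract characters: s[5]='i', s[6]='t'
Result: it


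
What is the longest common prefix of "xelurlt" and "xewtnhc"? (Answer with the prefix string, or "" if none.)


String 1: 'xelurlt'
String 2: 'xewtnhc'
Compare position by position:
pos 0: 'x' vs 'x' match
pos 1: 'e' vs 'e' match
pos 2: 'l' vs 'w' differ -> stop
Longest common prefix: "xe" (length 2)


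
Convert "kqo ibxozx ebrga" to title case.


Input string: 'kqo ibxozx ebrga'
Operation: capitalize first letter of each word
Word transformations: 'kqo'->'Kqo', 'ibxozx'->'Ibxozx', 'ebrga'->'Ebrga'
Result: Kqo Ibxozx Ebrga


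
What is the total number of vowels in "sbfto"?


Input string: 'sbfto'
Operation: count vowels (a, e, i, o, u)
Scan: s[0]='s', s[1]='b', s[2]='f', s[3]='t', s[4]='o' (vowel)
Vowels found: 1
Result: 1


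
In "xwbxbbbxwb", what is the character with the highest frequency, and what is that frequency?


Input: 'xwbxbbbxwb'
Operation: tally each character
Counts: 'b':5, 'w':2, 'x':3
Maximum: 'b' appears 5 times


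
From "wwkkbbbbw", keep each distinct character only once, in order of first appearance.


Input: 'wwkkbbbbw'
Operation: keep first occurrence of each character
Scan: s[0]='w' new -> keep; s[1]='w' seen -> skip; s[2]='k' new -> keep; s[3]='k' seen -> skip; s[4]='b' new -> keep; s[5]='b' seen -> skip; s[6]='b' seen -> skip; s[7]='b' seen -> skip; s[8]='w' seen -> skip
Result: wkb


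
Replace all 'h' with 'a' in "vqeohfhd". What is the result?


Input string: 'vqeohfhd'
Operation: replace 'h' with 'a'
Positions of 'h': 4, 6
After replacement: vqeoafad


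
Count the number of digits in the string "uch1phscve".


Input string: 'uch1phscve'
Operation: count digit characters (0-9)
Scan: 'u', 'c', 'h', '1'(digit), 'p', 'h', 's', 'c', 'v', 'e'
Digits found: 1
Result: 1


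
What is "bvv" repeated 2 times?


Input string: 'bvv'
Operation: repeat 2 times
Concatenation: 'bvv' + 'bvv'
Result: bvvbvv


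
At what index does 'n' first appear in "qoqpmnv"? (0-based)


Input string: 'qoqpmnv'
Target: 'n'
Scanning left to right: s[0]='q', s[1]='o', s[2]='q', s[3]='p', s[4]='m', s[5]='n'
First match at index: 5


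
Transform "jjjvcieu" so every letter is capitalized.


Input string: 'jjjvcieu'
Operation: convert each letter to uppercase
Mapping: 'j'->'J', 'j'->'J', 'j'->'J', 'v'->'V', 'c'->'C', 'i'->'I', 'e'->'E', 'u'->'U'
Result: JJJVCIEU


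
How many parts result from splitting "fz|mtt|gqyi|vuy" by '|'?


Input string: 'fz|mtt|gqyi|vuy'
Delimiter: '|'
Split result: 'fz', 'mtt', 'gqyi', 'vuy'
Number of parts: 4


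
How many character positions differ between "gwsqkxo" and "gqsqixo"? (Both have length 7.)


String 1: 'gwsqkxo'
String 2: 'gqsqixo'
Compare each position: pos 0: 'g'=='g', pos 1: 'w'!='q', pos 2: 's'=='s', pos 3: 'q'=='q', pos 4: 'k'!='i', pos 5: 'x'=='x', pos 6: 'o'=='o'
Differing positions: 2
Hamming distance: 2


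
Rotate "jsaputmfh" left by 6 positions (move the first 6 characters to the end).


Input: 'jsaputmfh', shift = 6
Operation: split at index 6 and swap parts
Front part s[0:6] = 'jsaput'
Back part s[6:] = 'mfh'
Rotated = back + front = 'mfh' + 'jsaput'
Result: mfhjsaput


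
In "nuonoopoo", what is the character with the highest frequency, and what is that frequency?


Input: 'nuonoopoo'
Operation: tally each character
Counts: 'n':2, 'o':5, 'p':1, 'u':1
Maximum: 'o' appears 5 times


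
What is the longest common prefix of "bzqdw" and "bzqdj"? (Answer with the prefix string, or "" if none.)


String 1: 'bzqdw'
String 2: 'bzqdj'
Compare position by position:
pos 0: 'b' vs 'b' match
pos 1: 'z' vs 'z' match
pos 2: 'q' vs 'q' match
pos 3: 'd' vs 'd' match
pos 4: 'w' vs 'j' differ -> stop
Longest common prefix: "bzqd" (length 4)


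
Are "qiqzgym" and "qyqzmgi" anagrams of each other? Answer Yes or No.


String 1: 'qiqzgym' -> sorted: 'gimqqyz'
String 2: 'qyqzmgi' -> sorted: 'gimqqyz'
Compare sorted forms: 'gimqqyz' == 'gimqqyz'
Anagram: Yes


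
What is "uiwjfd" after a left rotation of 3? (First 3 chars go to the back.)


Input: 'uiwjfd', shift = 3
Operation: split at index 3 and swap parts
Front part s[0:3] = 'uiw'
Back part s[3:] = 'jfd'
Rotated = back + front = 'jfd' + 'uiw'
Result: jfduiw


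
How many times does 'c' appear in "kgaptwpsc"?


Input string: 'kgaptwpsc'
Target character: 'c'
Scan each position: s[8]='c'
Matches found at indices: 8
Total: 1


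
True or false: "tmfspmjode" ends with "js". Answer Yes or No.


Input string: 'tmfspmjode'
Suffix to check: 'js'
Last 2 characters of input: 'de'
Match: False
Result: No


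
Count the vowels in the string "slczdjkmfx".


Input string: 'slczdjkmfx'
Operation: count vowels (a, e, i, o, u)
Scan: s[0]='s', s[1]='l', s[2]='c', s[3]='z', s[4]='d', s[5]='j', s[6]='k', s[7]='m', s[8]='f', s[9]='x'
Vowels found: 0
Result: 0


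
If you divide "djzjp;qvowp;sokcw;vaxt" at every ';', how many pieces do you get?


Input string: 'djzjp;qvowp;sokcw;vaxt'
Delimiter: ';'
Split result: 'djzjp', 'qvowp', 'sokcw', 'vaxt'
Number of parts: 4


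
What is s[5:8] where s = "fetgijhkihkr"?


Input string: 'fetgijhkihkr'
Operation: slice [5:8]
Extract characters: s[5]='j', s[6]='h', s[7]='k'
Result: jhk


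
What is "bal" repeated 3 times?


Input string: 'bal'
Operation: repeat 3 times
Concatenation: 'bal' + 'bal' + 'bal'
Result: balbalbal


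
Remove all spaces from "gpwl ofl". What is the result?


Input string: 'gpwl ofl'
Operation: remove all spaces
Words: 'gpwl', 'ofl'
Join without spaces: gpwlofl


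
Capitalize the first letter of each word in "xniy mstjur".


Input string: 'xniy mstjur'
Operation: capitalize first letter of each word
Word transformations: 'xniy'->'Xniy', 'mstjur'->'Mstjur'
Result: Xniy Mstjur


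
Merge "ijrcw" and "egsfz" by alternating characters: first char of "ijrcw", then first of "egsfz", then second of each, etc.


String 1: 'ijrcw'
String 2: 'egsfz'
Operation: alternate characters
Pairs: 'i'+'e', 'j'+'g', 'r'+'s', 'c'+'f', 'w'+'z'
Result: iejgrscfwz


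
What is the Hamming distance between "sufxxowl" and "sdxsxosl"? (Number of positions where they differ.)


String 1: 'sufxxowl'
String 2: 'sdxsxosl'
Compare each position: pos 0: 's'=='s', pos 1: 'u'!='d', pos 2: 'f'!='x', pos 3: 'x'!='s', pos 4: 'x'=='x', pos 5: 'o'=='o', pos 6: 'w'!='s', pos 7: 'l'=='l'
Differing positions: 4
Hamming distance: 4


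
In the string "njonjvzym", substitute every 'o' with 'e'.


Input string: 'njonjvzym'
Operation: replace 'o' with 'e'
Positions of 'o': 2
After replacement: njenjvzym


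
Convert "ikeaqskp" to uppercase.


Input string: 'ikeaqskp'
Operation: convert each letter to uppercase
Mapping: 'i'->'I', 'k'->'K', 'e'->'E', 'a'->'A', 'q'->'Q', 's'->'S', 'k'->'K', 'p'->'P'
Result: IKEAQSKP


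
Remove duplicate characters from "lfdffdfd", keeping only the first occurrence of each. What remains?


Input: 'lfdffdfd'
Operation: keep first occurrence of each character
Scan: s[0]='l' new -> keep; s[1]='f' new -> keep; s[2]='d' new -> keep; s[3]='f' seen -> skip; s[4]='f' seen -> skip; s[5]='d' seen -> skip; s[6]='f' seen -> skip; s[7]='d' seen -> skip
Result: lfd


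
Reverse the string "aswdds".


Input string: 'aswdds'
Operation: reverse character order
Original order: 'a' -> 's' -> 'w' -> 'd' -> 'd' -> 's'
Reversed order: 's' -> 'd' -> 'd' -> 'w' -> 's' -> 'a'
Result: sddwsa


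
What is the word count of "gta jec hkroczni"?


Input string: 'gta jec hkroczni'
Operation: split by spaces
Words found: 'gta', 'jec', 'hkroczni'
Word count: 3


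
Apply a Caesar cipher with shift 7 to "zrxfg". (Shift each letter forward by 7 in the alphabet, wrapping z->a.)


Input: 'zrxfg', shift = 7
Operation: for each letter, (position + 7) mod 26
Mapping: 'z'(25+7=32, 32 mod 26=6)->'g', 'r'(17+7=24)->'y', 'x'(23+7=30, 30 mod 26=4)->'e', 'f'(5+7=12)->'m', 'g'(6+7=13)->'n'
Result: gyemn


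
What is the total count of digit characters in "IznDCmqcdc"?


Input string: 'IznDCmqcdc'
Operation: count digit characters (0-9)
Scan: 'I', 'z', 'n', 'D', 'C', 'm', 'q', 'c', 'd', 'c'
Digits found: 0
Result: 0


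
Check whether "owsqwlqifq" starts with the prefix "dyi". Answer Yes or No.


Input string: 'owsqwlqifq'
Prefix to check: 'dyi'
First 3 characters of input: 'ows'
Match: False
Result: No


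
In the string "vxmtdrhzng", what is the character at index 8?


Input string: 'vxmtdrhzng'
Operation: get character at index 8
Index mapping: s[0]='v', s[1]='x', s[2]='m', s[3]='t', s[4]='d', s[5]='r', s[6]='h', s[7]='z', s[8]='n'
Result: 'n'


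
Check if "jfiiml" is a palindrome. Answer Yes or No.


Input string: 'jfiiml'
Reversed: 'lmiifj'
Compare pairs: s[0]='j' vs s[5]='l' (mismatch), s[1]='f' vs s[4]='m' (mismatch), s[2]='i' vs s[3]='i' (match)
Palindrome: No


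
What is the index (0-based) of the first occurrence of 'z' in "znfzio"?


Input string: 'znfzio'
Target: 'z'
Scanning left to right: s[0]='z'
First match at index: 0


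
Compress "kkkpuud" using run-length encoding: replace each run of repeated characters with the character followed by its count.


Input: 'kkkpuud'
Operation: identify consecutive runs
Runs: 'kkk' -> k3, 'p' -> p1, 'uu' -> u2, 'd' -> d1
Encoded: k3p1u2d1


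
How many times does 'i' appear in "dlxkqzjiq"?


Input string: 'dlxkqzjiq'
Target character: 'i'
Scan each position: s[7]='i'
Matches found at indices: 7
Total: 1


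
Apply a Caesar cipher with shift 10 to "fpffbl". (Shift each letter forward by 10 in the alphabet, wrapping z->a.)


Input: 'fpffbl', shift = 10
Operation: for each letter, (position + 10) mod 26
Mapping: 'f'(5+10=15)->'p', 'p'(15+10=25)->'z', 'f'(5+10=15)->'p', 'f'(5+10=15)->'p', 'b'(1+10=11)->'l', 'l'(11+10=21)->'v'
Result: pzpplv


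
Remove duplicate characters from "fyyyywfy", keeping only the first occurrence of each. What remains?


Input: 'fyyyywfy'
Operation: keep first occurrence of each character
Scan: s[0]='f' new -> keep; s[1]='y' new -> keep; s[2]='y' seen -> skip; s[3]='y' seen -> skip; s[4]='y' seen -> skip; s[5]='w' new -> keep; s[6]='f' seen -> skip; s[7]='y' seen -> skip
Result: fyw


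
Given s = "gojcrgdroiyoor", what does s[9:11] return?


Input string: 'gojcrgdroiyoor'
Operation: slice [9:11]
Extract characters: s[9]='i', s[10]='y'
Result: iy


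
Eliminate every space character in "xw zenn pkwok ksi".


Input string: 'xw zenn pkwok ksi'
Operation: remove all spaces
Words: 'xw', 'zenn', 'pkwok', 'ksi'
Join without spaces: xwzennpkwokksi


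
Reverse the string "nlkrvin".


Input string: 'nlkrvin'
Operation: reverse character order
Original order: 'n' -> 'l' -> 'k' -> 'r' -> 'v' -> 'i' -> 'n'
Reversed order: 'n' -> 'i' -> 'v' -> 'r' -> 'k' -> 'l' -> 'n'
Result: nivrkln


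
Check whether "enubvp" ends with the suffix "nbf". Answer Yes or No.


Input string: 'enubvp'
Suffix to check: 'nbf'
Last 3 characters of input: 'bvp'
Match: False
Result: No


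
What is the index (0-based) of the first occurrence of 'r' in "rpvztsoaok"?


Input string: 'rpvztsoaok'
Target: 'r'
Scanning left to right: s[0]='r'
First match at index: 0


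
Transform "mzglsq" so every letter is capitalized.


Input string: 'mzglsq'
Operation: convert each letter to uppercase
Mapping: 'm'->'M', 'z'->'Z', 'g'->'G', 'l'->'L', 's'->'S', 'q'->'Q'
Result: MZGLSQ


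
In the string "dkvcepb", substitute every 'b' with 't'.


Input string: 'dkvcepb'
Operation: replace 'b' with 't'
Positions of 'b': 6
After replacement: dkvcept


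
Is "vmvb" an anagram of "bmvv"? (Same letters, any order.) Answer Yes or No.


String 1: 'bmvv' -> sorted: 'bmvv'
String 2: 'vmvb' -> sorted: 'bmvv'
Compare sorted forms: 'bmvv' == 'bmvv'
Anagram: Yes


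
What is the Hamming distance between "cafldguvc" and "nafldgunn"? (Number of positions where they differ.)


String 1: 'cafldguvc'
String 2: 'nafldgunn'
Compare each position: pos 0: 'c'!='n', pos 1: 'a'=='a', pos 2: 'f'=='f', pos 3: 'l'=='l', pos 4: 'd'=='d', pos 5: 'g'=='g', pos 6: 'u'=='u', pos 7: 'v'!='n', pos 8: 'c'!='n'
Differing positions: 3
Hamming distance: 3


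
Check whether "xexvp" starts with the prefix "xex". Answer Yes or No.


Input string: 'xexvp'
Prefix to check: 'xex'
First 3 characters of input: 'xex'
Match: True
Result: Yes


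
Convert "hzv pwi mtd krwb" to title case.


Input string: 'hzv pwi mtd krwb'
Operation: capitalize first letter of each word
Word transformations: 'hzv'->'Hzv', 'pwi'->'Pwi', 'mtd'->'Mtd', 'krwb'->'Krwb'
Result: Hzv Pwi Mtd Krwb


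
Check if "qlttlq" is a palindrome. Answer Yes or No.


Input string: 'qlttlq'
Reversed: 'qlttlq'
Compare pairs: s[0]='q' vs s[5]='q' (match), s[1]='l' vs s[4]='l' (match), s[2]='t' vs s[3]='t' (match)
Palindrome: Yes


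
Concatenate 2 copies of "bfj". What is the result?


Input string: 'bfj'
Operation: repeat 2 times
Concatenation: 'bfj' + 'bfj'
Result: bfjbfj


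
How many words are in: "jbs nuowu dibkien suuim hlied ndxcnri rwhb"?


Input string: 'jbs nuowu dibkien suuim hlied ndxcnri rwhb'
Operation: split by spaces
Words found: 'jbs', 'nuowu', 'dibkien', 'suuim', 'hlied', 'ndxcnri', 'rwhb'
Word count: 7


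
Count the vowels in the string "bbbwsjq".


Input string: 'bbbwsjq'
Operation: count vowels (a, e, i, o, u)
Scan: s[0]='b', s[1]='b', s[2]='b', s[3]='w', s[4]='s', s[5]='j', s[6]='q'
Vowels found: 0
Result: 0


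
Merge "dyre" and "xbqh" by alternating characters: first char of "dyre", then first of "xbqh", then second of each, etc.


String 1: 'dyre'
String 2: 'xbqh'
Operation: alternate characters
Pairs: 'd'+'x', 'y'+'b', 'r'+'q', 'e'+'h'
Result: dxybrqeh


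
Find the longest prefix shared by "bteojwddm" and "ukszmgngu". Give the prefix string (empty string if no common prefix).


String 1: 'bteojwddm'
String 2: 'ukszmgngu'
Compare position by position:
pos 0: 'b' vs 'u' differ -> stop
Longest common prefix: "" (length 0)


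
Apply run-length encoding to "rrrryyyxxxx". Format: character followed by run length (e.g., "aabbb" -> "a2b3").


Input: 'rrrryyyxxxx'
Operation: identify consecutive runs
Runs: 'rrrr' -> r4, 'yyy' -> y3, 'xxxx' -> x4
Encoded: r4y3x4


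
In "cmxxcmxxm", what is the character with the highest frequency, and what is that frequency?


Input: 'cmxxcmxxm'
Operation: tally each character
Counts: 'c':2, 'm':3, 'x':4
Maximum: 'x' appears 4 times


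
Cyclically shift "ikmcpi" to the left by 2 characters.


Input: 'ikmcpi', shift = 2
Operation: split at index 2 and swap parts
Front part s[0:2] = 'ik'
Back part s[2:] = 'mcpi'
Rotated = back + front = 'mcpi' + 'ik'
Result: mcpiik


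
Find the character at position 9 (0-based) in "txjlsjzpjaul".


Input string: 'txjlsjzpjaul'
Operation: get character at index 9
Index mapping: s[0]='t', s[1]='x', s[2]='j', s[3]='l', s[4]='s', s[5]='j', s[6]='z', s[7]='p', s[8]='j', s[9]='a'
Result: 'a'


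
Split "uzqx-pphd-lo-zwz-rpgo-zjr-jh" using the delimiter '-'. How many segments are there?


Input string: 'uzqx-pphd-lo-zwz-rpgo-zjr-jh'
Delimiter: '-'
Split result: 'uzqx', 'pphd', 'lo', 'zwz', 'rpgo', 'zjr', 'jh'
Number of parts: 7


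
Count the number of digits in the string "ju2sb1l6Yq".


Input string: 'ju2sb1l6Yq'
Operation: count digit characters (0-9)
Scan: 'j', 'u', '2'(digit), 's', 'b', '1'(digit), 'l', '6'(digit), 'Y', 'q'
Digits found: 3
Result: 3


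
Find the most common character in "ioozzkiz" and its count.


Input: 'ioozzkiz'
Operation: tally each character
Counts: 'i':2, 'k':1, 'o':2, 'z':3
Maximum: 'z' appears 3 times


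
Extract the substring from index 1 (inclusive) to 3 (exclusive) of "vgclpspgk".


Input string: 'vgclpspgk'
Operation: slice [1:3]
Extract characters: s[1]='g', s[2]='c'
Result: gc


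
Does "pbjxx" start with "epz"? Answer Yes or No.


Input string: 'pbjxx'
Prefix to check: 'epz'
First 3 characters of input: 'pbj'
Match: False
Result: No


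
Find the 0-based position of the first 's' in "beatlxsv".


Input string: 'beatlxsv'
Target: 's'
Scanning left to right: s[0]='b', s[1]='e', s[2]='a', s[3]='t', s[4]='l', s[5]='x', s[6]='s'
First match at index: 6


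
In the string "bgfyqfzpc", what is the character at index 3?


Input string: 'bgfyqfzpc'
Operation: get character at index 3
Index mapping: s[0]='b', s[1]='g', s[2]='f', s[3]='y'
Result: 'y'


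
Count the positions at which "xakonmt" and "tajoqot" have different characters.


String 1: 'xakonmt'
String 2: 'tajoqot'
Compare each position: pos 0: 'x'!='t', pos 1: 'a'=='a', pos 2: 'k'!='j', pos 3: 'o'=='o', pos 4: 'n'!='q', pos 5: 'm'!='o', pos 6: 't'=='t'
Differing positions: 4
Hamming distance: 4


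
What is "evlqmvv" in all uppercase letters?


Input string: 'evlqmvv'
Operation: convert each letter to uppercase
Mapping: 'e'->'E', 'v'->'V', 'l'->'L', 'q'->'Q', 'm'->'M', 'v'->'V', 'v'->'V'
Result: EVLQMVV


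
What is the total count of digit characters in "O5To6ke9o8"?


Input string: 'O5To6ke9o8'
Operation: count digit characters (0-9)
Scan: 'O', '5'(digit), 'T', 'o', '6'(digit), 'k', 'e', '9'(digit), 'o', '8'(digit)
Digits found: 4
Result: 4


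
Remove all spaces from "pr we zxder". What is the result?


Input string: 'pr we zxder'
Operation: remove all spaces
Words: 'pr', 'we', 'zxder'
Join without spaces: prwezxder


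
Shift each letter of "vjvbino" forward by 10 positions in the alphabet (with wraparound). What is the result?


Input: 'vjvbino', shift = 10
Operation: for each letter, (position + 10) mod 26
Mapping: 'v'(21+10=31, 31 mod 26=5)->'f', 'j'(9+10=19)->'t', 'v'(21+10=31, 31 mod 26=5)->'f', 'b'(1+10=11)->'l', 'i'(8+10=18)->'s', 'n'(13+10=23)->'x', 'o'(14+10=24)->'y'
Result: ftflsxy


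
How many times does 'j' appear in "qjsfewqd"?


Input string: 'qjsfewqd'
Target character: 'j'
Scan each position: s[1]='j'
Matches found at indices: 1
Total: 1


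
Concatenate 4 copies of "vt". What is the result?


Input string: 'vt'
Operation: repeat 4 times
Concatenation: 'vt' + 'vt' + 'vt' + 'vt'
Result: vtvtvtvt


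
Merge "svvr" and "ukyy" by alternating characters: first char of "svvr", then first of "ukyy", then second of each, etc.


String 1: 'svvr'
String 2: 'ukyy'
Operation: alternate characters
Pairs: 's'+'u', 'v'+'k', 'v'+'y', 'r'+'y'
Result: suvkvyry


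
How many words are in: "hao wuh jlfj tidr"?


Input string: 'hao wuh jlfj tidr'
Operation: split by spaces
Words found: 'hao', 'wuh', 'jlfj', 'tidr'
Word count: 4


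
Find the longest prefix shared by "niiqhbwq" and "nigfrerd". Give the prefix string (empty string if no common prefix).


String 1: 'niiqhbwq'
String 2: 'nigfrerd'
Compare position by position:
pos 0: 'n' vs 'n' match
pos 1: 'i' vs 'i' match
pos 2: 'i' vs 'g' differ -> stop
Longest common prefix: "ni" (length 2)


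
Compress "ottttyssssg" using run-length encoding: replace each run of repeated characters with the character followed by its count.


Input: 'ottttyssssg'
Operation: identify consecutive runs
Runs: 'o' -> o1, 'tttt' -> t4, 'y' -> y1, 'ssss' -> s4, 'g' -> g1
Encoded: o1t4y1s4g1


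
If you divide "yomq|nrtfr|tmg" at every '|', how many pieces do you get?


Input string: 'yomq|nrtfr|tmg'
Delimiter: '|'
Split result: 'yomq', 'nrtfr', 'tmg'
Number of parts: 3


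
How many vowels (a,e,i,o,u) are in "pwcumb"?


Input string: 'pwcumb'
Operation: count vowels (a, e, i, o, u)
Scan: s[0]='p', s[1]='w', s[2]='c', s[3]='u' (vowel), s[4]='m', s[5]='b'
Vowels found: 1
Result: 1


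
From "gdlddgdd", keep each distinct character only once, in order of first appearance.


Input: 'gdlddgdd'
Operation: keep first occurrence of each character
Scan: s[0]='g' new -> keep; s[1]='d' new -> keep; s[2]='l' new -> keep; s[3]='d' seen -> skip; s[4]='d' seen -> skip; s[5]='g' seen -> skip; s[6]='d' seen -> skip; s[7]='d' seen -> skip
Result: gdl


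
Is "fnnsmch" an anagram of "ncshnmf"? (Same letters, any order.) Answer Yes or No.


String 1: 'ncshnmf' -> sorted: 'cfhmnns'
String 2: 'fnnsmch' -> sorted: 'cfhmnns'
Compare sorted forms: 'cfhmnns' == 'cfhmnns'
Anagram: Yes


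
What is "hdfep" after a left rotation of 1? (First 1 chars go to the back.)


Input: 'hdfep', shift = 1
Operation: split at index 1 and swap parts
Front part s[0:1] = 'h'
Back part s[1:] = 'dfep'
Rotated = back + front = 'dfep' + 'h'
Result: dfeph


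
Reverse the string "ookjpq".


Input string: 'ookjpq'
Operation: reverse character order
Original order: 'o' -> 'o' -> 'k' -> 'j' -> 'p' -> 'q'
Reversed order: 'q' -> 'p' -> 'j' -> 'k' -> 'o' -> 'o'
Result: qpjkoo


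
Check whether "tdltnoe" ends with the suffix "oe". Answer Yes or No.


Input string: 'tdltnoe'
Suffix to check: 'oe'
Last 2 characters of input: 'oe'
Match: True
Result: Yes


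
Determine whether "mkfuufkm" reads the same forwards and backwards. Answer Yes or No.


Input string: 'mkfuufkm'
Reversed: 'mkfuufkm'
Compare pairs: s[0]='m' vs s[7]='m' (match), s[1]='k' vs s[6]='k' (match), s[2]='f' vs s[5]='f' (match), s[3]='u' vs s[4]='u' (match)
Palindrome: Yes


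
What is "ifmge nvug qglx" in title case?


Input string: 'ifmge nvug qglx'
Operation: capitalize first letter of each word
Word transformations: 'ifmge'->'Ifmge', 'nvug'->'Nvug', 'qglx'->'Qglx'
Result: Ifmge Nvug Qglx


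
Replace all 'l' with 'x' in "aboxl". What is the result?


Input string: 'aboxl'
Operation: replace 'l' with 'x'
Positions of 'l': 4
After replacement: aboxx


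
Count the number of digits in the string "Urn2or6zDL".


Input string: 'Urn2or6zDL'
Operation: count digit characters (0-9)
Scan: 'U', 'r', 'n', '2'(digit), 'o', 'r', '6'(digit), 'z', 'D', 'L'
Digits found: 2
Result: 2


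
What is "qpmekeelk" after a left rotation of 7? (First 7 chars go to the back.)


Input: 'qpmekeelk', shift = 7
Operation: split at index 7 and swap parts
Front part s[0:7] = 'qpmekee'
Back part s[7:] = 'lk'
Rotated = back + front = 'lk' + 'qpmekee'
Result: lkqpmekee


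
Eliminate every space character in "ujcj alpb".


Input string: 'ujcj alpb'
Operation: remove all spaces
Words: 'ujcj', 'alpb'
Join without spaces: ujcjalpb


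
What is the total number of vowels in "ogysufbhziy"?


Input string: 'ogysufbhziy'
Operation: count vowels (a, e, i, o, u)
Scan: s[0]='o' (vowel), s[1]='g', s[2]='y', s[3]='s', s[4]='u' (vowel), s[5]='f', s[6]='b', s[7]='h', s[8]='z', s[9]='i' (vowel), s[10]='y'
Vowels found: 3
Result: 3


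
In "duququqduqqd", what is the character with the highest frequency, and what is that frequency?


Input: 'duququqduqqd'
Operation: tally each character
Counts: 'd':3, 'q':5, 'u':4
Maximum: 'q' appears 5 times


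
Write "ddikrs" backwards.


Input string: 'ddikrs'
Operation: reverse character order
Original order: 'd' -> 'd' -> 'i' -> 'k' -> 'r' -> 's'
Reversed order: 's' -> 'r' -> 'k' -> 'i' -> 'd' -> 'd'
Result: srkidd


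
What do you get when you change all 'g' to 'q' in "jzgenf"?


Input string: 'jzgenf'
Operation: replace 'g' with 'q'
Positions of 'g': 2
After replacement: jzqenf


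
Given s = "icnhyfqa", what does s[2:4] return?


Input string: 'icnhyfqa'
Operation: slice [2:4]
Extract characters: s[2]='n', s[3]='h'
Result: nh


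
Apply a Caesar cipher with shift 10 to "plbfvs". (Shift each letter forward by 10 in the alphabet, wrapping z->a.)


Input: 'plbfvs', shift = 10
Operation: for each letter, (position + 10) mod 26
Mapping: 'p'(15+10=25)->'z', 'l'(11+10=21)->'v', 'b'(1+10=11)->'l', 'f'(5+10=15)->'p', 'v'(21+10=31, 31 mod 26=5)->'f', 's'(18+10=28, 28 mod 26=2)->'c'
Result: zvlpfc


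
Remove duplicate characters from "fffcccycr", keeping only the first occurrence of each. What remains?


Input: 'fffcccycr'
Operation: keep first occurrence of each character
Scan: s[0]='f' new -> keep; s[1]='f' seen -> skip; s[2]='f' seen -> skip; s[3]='c' new -> keep; s[4]='c' seen -> skip; s[5]='c' seen -> skip; s[6]='y' new -> keep; s[7]='c' seen -> skip; s[8]='r' new -> keep
Result: fcyr


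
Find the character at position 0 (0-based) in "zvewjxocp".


Input string: 'zvewjxocp'
Operation: get character at index 0
Index mapping: s[0]='z'
Result: 'z'


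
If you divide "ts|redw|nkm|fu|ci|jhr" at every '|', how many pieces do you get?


Input string: 'ts|redw|nkm|fu|ci|jhr'
Delimiter: '|'
Split result: 'ts', 'redw', 'nkm', 'fu', 'ci', 'jhr'
Number of parts: 6


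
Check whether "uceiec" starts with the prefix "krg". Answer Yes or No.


Input string: 'uceiec'
Prefix to check: 'krg'
First 3 characters of input: 'uce'
Match: False
Result: No


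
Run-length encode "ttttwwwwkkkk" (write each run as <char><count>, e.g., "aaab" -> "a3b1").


Input: 'ttttwwwwkkkk'
Operation: identify consecutive runs
Runs: 'tttt' -> t4, 'wwww' -> w4, 'kkkk' -> k4
Encoded: t4w4k4


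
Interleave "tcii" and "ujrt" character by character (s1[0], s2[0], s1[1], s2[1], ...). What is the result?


String 1: 'tcii'
String 2: 'ujrt'
Operation: alternate characters
Pairs: 't'+'u', 'c'+'j', 'i'+'r', 'i'+'t'
Result: tucjirit


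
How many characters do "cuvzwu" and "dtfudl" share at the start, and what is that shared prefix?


String 1: 'cuvzwu'
String 2: 'dtfudl'
Compare position by position:
pos 0: 'c' vs 'd' differ -> stop
Longest common prefix: "" (length 0)


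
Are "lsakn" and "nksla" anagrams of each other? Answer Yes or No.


String 1: 'lsakn' -> sorted: 'aklns'
String 2: 'nksla' -> sorted: 'aklns'
Compare sorted forms: 'aklns' == 'aklns'
Anagram: Yes


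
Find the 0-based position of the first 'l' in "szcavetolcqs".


Input string: 'szcavetolcqs'
Target: 'l'
Scanning left to right: s[0]='s', s[1]='z', s[2]='c', s[3]='a', s[4]='v', s[5]='e', s[6]='t', s[7]='o', s[8]='l'
First match at index: 8


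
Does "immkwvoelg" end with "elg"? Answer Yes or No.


Input string: 'immkwvoelg'
Suffix to check: 'elg'
Last 3 characters of input: 'elg'
Match: True
Result: Yes


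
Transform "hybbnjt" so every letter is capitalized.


Input string: 'hybbnjt'
Operation: convert each letter to uppercase
Mapping: 'h'->'H', 'y'->'Y', 'b'->'B', 'b'->'B', 'n'->'N', 'j'->'J', 't'->'T'
Result: HYBBNJT


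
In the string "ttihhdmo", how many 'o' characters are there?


Input string: 'ttihhdmo'
Target character: 'o'
Scan each position: s[7]='o'
Matches found at indices: 7
Total: 1


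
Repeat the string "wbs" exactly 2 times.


Input string: 'wbs'
Operation: repeat 2 times
Concatenation: 'wbs' + 'wbs'
Result: wbswbs


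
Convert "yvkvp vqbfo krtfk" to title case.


Input string: 'yvkvp vqbfo krtfk'
Operation: capitalize first letter of each word
Word transformations: 'yvkvp'->'Yvkvp', 'vqbfo'->'Vqbfo', 'krtfk'->'Krtfk'
Result: Yvkvp Vqbfo Krtfk


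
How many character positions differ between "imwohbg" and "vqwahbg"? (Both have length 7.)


String 1: 'imwohbg'
String 2: 'vqwahbg'
Compare each position: pos 0: 'i'!='v', pos 1: 'm'!='q', pos 2: 'w'=='w', pos 3: 'o'!='a', pos 4: 'h'=='h', pos 5: 'b'=='b', pos 6: 'g'=='g'
Differing positions: 3
Hamming distance: 3


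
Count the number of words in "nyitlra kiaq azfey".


Input string: 'nyitlra kiaq azfey'
Operation: split by spaces
Words found: 'nyitlra', 'kiaq', 'azfey'
Word count: 3


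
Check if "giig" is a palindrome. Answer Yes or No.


Input string: 'giig'
Reversed: 'giig'
Compare pairs: s[0]='g' vs s[3]='g' (match), s[1]='i' vs s[2]='i' (match)
Palindrome: Yes


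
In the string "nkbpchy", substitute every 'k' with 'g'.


Input string: 'nkbpchy'
Operation: replace 'k' with 'g'
Positions of 'k': 1
After replacement: ngbpchy


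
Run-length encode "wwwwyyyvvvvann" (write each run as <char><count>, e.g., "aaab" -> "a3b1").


Input: 'wwwwyyyvvvvann'
Operation: identify consecutive runs
Runs: 'wwww' -> w4, 'yyy' -> y3, 'vvvv' -> v4, 'a' -> a1, 'nn' -> n2
Encoded: w4y3v4a1n2


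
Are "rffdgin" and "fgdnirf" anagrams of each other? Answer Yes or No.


String 1: 'rffdgin' -> sorted: 'dffginr'
String 2: 'fgdnirf' -> sorted: 'dffginr'
Compare sorted forms: 'dffginr' == 'dffginr'
Anagram: Yes


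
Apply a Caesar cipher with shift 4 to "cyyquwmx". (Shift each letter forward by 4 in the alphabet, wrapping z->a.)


Input: 'cyyquwmx', shift = 4
Operation: for each letter, (position + 4) mod 26
Mapping: 'c'(2+4=6)->'g', 'y'(24+4=28, 28 mod 26=2)->'c', 'y'(24+4=28, 28 mod 26=2)->'c', 'q'(16+4=20)->'u', 'u'(20+4=24)->'y', 'w'(22+4=26, 26 mod 26=0)->'a', 'm'(12+4=16)->'q', 'x'(23+4=27, 27 mod 26=1)->'b'
Result: gccuyaqb


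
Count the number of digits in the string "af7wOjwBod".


Input string: 'af7wOjwBod'
Operation: count digit characters (0-9)
Scan: 'a', 'f', '7'(digit), 'w', 'O', 'j', 'w', 'B', 'o', 'd'
Digits found: 1
Result: 1


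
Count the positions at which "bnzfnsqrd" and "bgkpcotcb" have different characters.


String 1: 'bnzfnsqrd'
String 2: 'bgkpcotcb'
Compare each position: pos 0: 'b'=='b', pos 1: 'n'!='g', pos 2: 'z'!='k', pos 3: 'f'!='p', pos 4: 'n'!='c', pos 5: 's'!='o', pos 6: 'q'!='t', pos 7: 'r'!='c', pos 8: 'd'!='b'
Differing positions: 8
Hamming distance: 8


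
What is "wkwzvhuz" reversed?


Input string: 'wkwzvhuz'
Operation: reverse character order
Original order: 'w' -> 'k' -> 'w' -> 'z' -> 'v' -> 'h' -> 'u' -> 'z'
Reversed order: 'z' -> 'u' -> 'h' -> 'v' -> 'z' -> 'w' -> 'k' -> 'w'
Result: zuhvzwkw


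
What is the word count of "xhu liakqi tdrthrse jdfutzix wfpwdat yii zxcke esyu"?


Input string: 'xhu liakqi tdrthrse jdfutzix wfpwdat yii zxcke esyu'
Operation: split by spaces
Words found: 'xhu', 'liakqi', 'tdrthrse', 'jdfutzix', 'wfpwdat', 'yii', 'zxcke', 'esyu'
Word count: 8


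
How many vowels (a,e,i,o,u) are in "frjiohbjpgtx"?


Input string: 'frjiohbjpgtx'
Operation: count vowels (a, e, i, o, u)
Scan: s[0]='f', s[1]='r', s[2]='j', s[3]='i' (vowel), s[4]='o' (vowel), s[5]='h', s[6]='b', s[7]='j', s[8]='p', s[9]='g', s[10]='t', s[11]='x'
Vowels found: 2
Result: 2


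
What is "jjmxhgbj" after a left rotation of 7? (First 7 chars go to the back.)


Input: 'jjmxhgbj', shift = 7
Operation: split at index 7 and swap parts
Front part s[0:7] = 'jjmxhgb'
Back part s[7:] = 'j'
Rotated = back + front = 'j' + 'jjmxhgb'
Result: jjjmxhgb


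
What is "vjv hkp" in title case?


Input string: 'vjv hkp'
Operation: capitalize first letter of each word
Word transformations: 'vjv'->'Vjv', 'hkp'->'Hkp'
Result: Vjv Hkp


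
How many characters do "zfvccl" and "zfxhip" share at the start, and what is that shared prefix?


String 1: 'zfvccl'
String 2: 'zfxhip'
Compare position by position:
pos 0: 'z' vs 'z' match
pos 1: 'f' vs 'f' match
pos 2: 'v' vs 'x' differ -> stop
Longest common prefix: "zf" (length 2)


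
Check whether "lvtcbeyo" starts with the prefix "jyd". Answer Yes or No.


Input string: 'lvtcbeyo'
Prefix to check: 'jyd'
First 3 characters of input: 'lvt'
Match: False
Result: No


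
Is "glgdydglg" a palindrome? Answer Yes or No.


Input string: 'glgdydglg'
Reversed: 'glgdydglg'
Compare pairs: s[0]='g' vs s[8]='g' (match), s[1]='l' vs s[7]='l' (match), s[2]='g' vs s[6]='g' (match), s[3]='d' vs s[5]='d' (match)
Palindrome: Yes


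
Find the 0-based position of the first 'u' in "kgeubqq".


Input string: 'kgeubqq'
Target: 'u'
Scanning left to right: s[0]='k', s[1]='g', s[2]='e', s[3]='u'
First match at index: 3


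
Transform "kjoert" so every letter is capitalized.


Input string: 'kjoert'
Operation: convert each letter to uppercase
Mapping: 'k'->'K', 'j'->'J', 'o'->'O', 'e'->'E', 'r'->'R', 't'->'T'
Result: KJOERT


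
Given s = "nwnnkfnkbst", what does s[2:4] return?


Input string: 'nwnnkfnkbst'
Operation: slice [2:4]
Extract characters: s[2]='n', s[3]='n'
Result: nn


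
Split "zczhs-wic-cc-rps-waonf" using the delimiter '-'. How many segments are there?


Input string: 'zczhs-wic-cc-rps-waonf'
Delimiter: '-'
Split result: 'zczhs', 'wic', 'cc', 'rps', 'waonf'
Number of parts: 5


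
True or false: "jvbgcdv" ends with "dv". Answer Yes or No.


Input string: 'jvbgcdv'
Suffix to check: 'dv'
Last 2 characters of input: 'dv'
Match: True
Result: Yes


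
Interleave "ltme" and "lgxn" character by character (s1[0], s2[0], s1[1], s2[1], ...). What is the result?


String 1: 'ltme'
String 2: 'lgxn'
Operation: alternate characters
Pairs: 'l'+'l', 't'+'g', 'm'+'x', 'e'+'n'
Result: lltgmxen


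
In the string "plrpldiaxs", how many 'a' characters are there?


Input string: 'plrpldiaxs'
Target character: 'a'
Scan each position: s[7]='a'
Matches found at indices: 7
Total: 1


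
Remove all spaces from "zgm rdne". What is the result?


Input string: 'zgm rdne'
Operation: remove all spaces
Words: 'zgm', 'rdne'
Join without spaces: zgmrdne


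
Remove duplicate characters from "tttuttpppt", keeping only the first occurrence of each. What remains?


Input: 'tttuttpppt'
Operation: keep first occurrence of each character
Scan: s[0]='t' new -> keep; s[1]='t' seen -> skip; s[2]='t' seen -> skip; s[3]='u' new -> keep; s[4]='t' seen -> skip; s[5]='t' seen -> skip; s[6]='p' new -> keep; s[7]='p' seen -> skip; s[8]='p' seen -> skip; s[9]='t' seen -> skip
Result: tup


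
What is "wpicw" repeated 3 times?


Input string: 'wpicw'
Operation: repeat 3 times
Concatenation: 'wpicw' + 'wpicw' + 'wpicw'
Result: wpicwwpicwwpicw


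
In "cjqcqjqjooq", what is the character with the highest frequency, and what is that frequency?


Input: 'cjqcqjqjooq'
Operation: tally each character
Counts: 'c':2, 'j':3, 'o':2, 'q':4
Maximum: 'q' appears 4 times


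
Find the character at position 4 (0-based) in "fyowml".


Input string: 'fyowml'
Operation: get character at index 4
Index mapping: s[0]='f', s[1]='y', s[2]='o', s[3]='w', s[4]='m'
Result: 'm'


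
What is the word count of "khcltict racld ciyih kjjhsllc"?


Input string: 'khcltict racld ciyih kjjhsllc'
Operation: split by spaces
Words found: 'khcltict', 'racld', 'ciyih', 'kjjhsllc'
Word count: 4


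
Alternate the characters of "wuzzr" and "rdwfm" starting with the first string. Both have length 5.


String 1: 'wuzzr'
String 2: 'rdwfm'
Operation: alternate characters
Pairs: 'w'+'r', 'u'+'d', 'z'+'w', 'z'+'f', 'r'+'m'
Result: wrudzwzfrm


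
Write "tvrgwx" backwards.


Input string: 'tvrgwx'
Operation: reverse character order
Original order: 't' -> 'v' -> 'r' -> 'g' -> 'w' -> 'x'
Reversed order: 'x' -> 'w' -> 'g' -> 'r' -> 'v' -> 't'
Result: xwgrvt


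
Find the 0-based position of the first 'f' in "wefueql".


Input string: 'wefueql'
Target: 'f'
Scanning left to right: s[0]='w', s[1]='e', s[2]='f'
First match at index: 2


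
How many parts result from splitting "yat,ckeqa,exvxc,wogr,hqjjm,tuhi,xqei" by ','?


Input string: 'yat,ckeqa,exvxc,wogr,hqjjm,tuhi,xqei'
Delimiter: ','
Split result: 'yat', 'ckeqa', 'exvxc', 'wogr', 'hqjjm', 'tuhi', 'xqei'
Number of parts: 7
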